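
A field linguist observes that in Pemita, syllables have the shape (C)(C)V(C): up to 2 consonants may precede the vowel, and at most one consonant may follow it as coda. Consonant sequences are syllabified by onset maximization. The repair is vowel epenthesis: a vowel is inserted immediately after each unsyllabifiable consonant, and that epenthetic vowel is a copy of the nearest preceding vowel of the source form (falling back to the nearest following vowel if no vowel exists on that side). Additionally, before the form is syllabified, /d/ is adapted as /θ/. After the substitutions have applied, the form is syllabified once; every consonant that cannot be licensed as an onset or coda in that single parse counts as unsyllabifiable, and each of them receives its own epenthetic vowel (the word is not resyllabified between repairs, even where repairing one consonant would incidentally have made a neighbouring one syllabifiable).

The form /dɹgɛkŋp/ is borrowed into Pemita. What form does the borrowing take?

θɛɹgɛkŋɛpɛ

Substitution: /d/ → /θ/, giving /θɹgɛkŋp/.
The consonants /θ/, /ŋ/, /p/ cannot be parsed into a legal (C)(C)V(C) syllable (at most one coda consonant is licensed; onsets may contain at most 2 consonants).
Each unlicensed consonant becomes the onset of a new syllable: /θ/ → /θɛ/, /ŋ/ → /ŋɛ/, /p/ → /pɛ/.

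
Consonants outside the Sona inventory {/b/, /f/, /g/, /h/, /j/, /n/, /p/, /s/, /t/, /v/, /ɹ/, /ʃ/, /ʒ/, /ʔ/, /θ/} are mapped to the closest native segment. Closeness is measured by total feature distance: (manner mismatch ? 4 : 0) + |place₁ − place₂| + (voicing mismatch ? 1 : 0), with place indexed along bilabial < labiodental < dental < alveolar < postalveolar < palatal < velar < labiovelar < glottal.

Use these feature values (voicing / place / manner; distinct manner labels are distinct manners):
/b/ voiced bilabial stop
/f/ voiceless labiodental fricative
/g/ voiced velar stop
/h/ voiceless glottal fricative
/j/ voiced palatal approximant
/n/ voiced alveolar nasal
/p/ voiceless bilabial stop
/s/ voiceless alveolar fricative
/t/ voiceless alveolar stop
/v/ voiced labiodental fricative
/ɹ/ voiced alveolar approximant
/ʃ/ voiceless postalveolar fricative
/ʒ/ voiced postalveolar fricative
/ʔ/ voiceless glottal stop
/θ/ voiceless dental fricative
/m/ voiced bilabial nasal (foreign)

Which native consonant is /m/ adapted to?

n

/n/ is closest: same manner (nasal), place distance 3 (bilabial→alveolar), same voicing; total 3. Next closest is /b/ at distance 4.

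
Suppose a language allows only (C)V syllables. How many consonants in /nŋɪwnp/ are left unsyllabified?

The consonants /n/, /w/, /n/, /p/ cannot be parsed into a legal (C)V syllable (no codas are permitted; onsets are limited to one consonant).

4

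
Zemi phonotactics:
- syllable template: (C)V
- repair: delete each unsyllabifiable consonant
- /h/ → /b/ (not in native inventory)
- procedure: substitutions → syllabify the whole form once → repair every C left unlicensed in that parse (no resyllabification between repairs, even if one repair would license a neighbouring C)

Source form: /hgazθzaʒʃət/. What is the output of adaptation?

gazaʃə

Substitution: /h/ → /b/, giving /bgazθzaʒʃət/.
Syllabifying with onset maximization leaves /b/, /z/, /θ/, /ʒ/, /t/ stranded (no codas are permitted; onsets are limited to one consonant).
Each unlicensed consonant is deleted: /b/, /z/, /θ/, /ʒ/, /t/.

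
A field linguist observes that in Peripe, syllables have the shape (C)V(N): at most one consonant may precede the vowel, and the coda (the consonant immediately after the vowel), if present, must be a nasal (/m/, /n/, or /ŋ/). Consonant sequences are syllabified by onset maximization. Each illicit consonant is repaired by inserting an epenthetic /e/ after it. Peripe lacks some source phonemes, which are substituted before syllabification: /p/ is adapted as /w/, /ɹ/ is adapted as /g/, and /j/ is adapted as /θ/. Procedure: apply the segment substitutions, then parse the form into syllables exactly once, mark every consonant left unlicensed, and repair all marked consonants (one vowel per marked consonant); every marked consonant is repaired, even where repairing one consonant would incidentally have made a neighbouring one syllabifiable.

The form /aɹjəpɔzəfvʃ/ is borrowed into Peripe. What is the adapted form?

ageθəwɔzəfeveʃe

Substitution: /ɹ/ → /g/, /j/ → /θ/, /p/ → /w/, giving /agθəwɔzəfvʃ/.
Under (C)V(N), the unsyllabifiable consonants are /g/, /f/, /v/, /ʃ/ (only a nasal (/m/, /n/, or /ŋ/) is licensed in coda position; onsets are limited to one consonant).
Inserting the epenthetic vowel yields /g/ → /ge/, /f/ → /fe/, /v/ → /ve/, /ʃ/ → /ʃe/.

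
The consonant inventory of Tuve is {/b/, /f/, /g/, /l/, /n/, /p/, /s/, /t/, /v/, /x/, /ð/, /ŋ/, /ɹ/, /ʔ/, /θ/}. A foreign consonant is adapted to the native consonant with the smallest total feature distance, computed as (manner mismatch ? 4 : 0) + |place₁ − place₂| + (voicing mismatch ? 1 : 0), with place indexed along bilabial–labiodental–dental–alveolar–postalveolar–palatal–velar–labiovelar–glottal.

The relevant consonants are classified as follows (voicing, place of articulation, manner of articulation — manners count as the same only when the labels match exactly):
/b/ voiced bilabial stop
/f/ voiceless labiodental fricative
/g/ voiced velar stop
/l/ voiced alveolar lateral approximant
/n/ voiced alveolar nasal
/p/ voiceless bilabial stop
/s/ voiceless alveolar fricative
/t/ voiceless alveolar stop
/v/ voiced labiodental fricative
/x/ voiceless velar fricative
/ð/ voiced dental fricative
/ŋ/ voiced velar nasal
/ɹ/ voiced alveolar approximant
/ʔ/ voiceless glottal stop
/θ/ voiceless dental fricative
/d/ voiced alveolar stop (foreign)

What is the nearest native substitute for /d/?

/t/ is closest: same manner (stop), place distance 0 (alveolar→alveolar), voicing differs (+1); total 1. Next closest is /b/ at distance 3.

t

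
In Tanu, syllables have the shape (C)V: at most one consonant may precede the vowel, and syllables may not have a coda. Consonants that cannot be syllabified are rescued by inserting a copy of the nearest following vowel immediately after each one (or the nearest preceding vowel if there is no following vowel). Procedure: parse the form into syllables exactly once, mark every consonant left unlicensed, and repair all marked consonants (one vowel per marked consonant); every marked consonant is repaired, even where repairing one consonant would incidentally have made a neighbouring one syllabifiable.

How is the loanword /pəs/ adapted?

Syllabifying with onset maximization leaves /s/ stranded (no codas are permitted; onsets are limited to one consonant).
Each unlicensed consonant becomes the onset of a new syllable: /s/ → /sə/.

pəsə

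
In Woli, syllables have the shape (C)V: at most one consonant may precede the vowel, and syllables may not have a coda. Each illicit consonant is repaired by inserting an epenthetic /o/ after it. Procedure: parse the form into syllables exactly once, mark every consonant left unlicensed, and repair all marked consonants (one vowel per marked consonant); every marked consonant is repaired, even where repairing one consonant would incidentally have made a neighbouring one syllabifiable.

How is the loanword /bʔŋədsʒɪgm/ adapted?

boʔoŋədosoʒɪgomo

The consonants /b/, /ʔ/, /d/, /s/, /g/, /m/ cannot be parsed into a legal (C)V syllable (no codas are permitted; onsets are limited to one consonant).
Inserting the epenthetic vowel yields /b/ → /bo/, /ʔ/ → /ʔo/, /d/ → /do/, /s/ → /so/, /g/ → /go/, /m/ → /mo/.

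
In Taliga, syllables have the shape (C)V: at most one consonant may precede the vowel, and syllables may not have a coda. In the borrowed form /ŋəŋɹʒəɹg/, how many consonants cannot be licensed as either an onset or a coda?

Under (C)V, the unsyllabifiable consonants are /ŋ/, /ɹ/, /ɹ/, /g/ (no codas are permitted; onsets are limited to one consonant).

4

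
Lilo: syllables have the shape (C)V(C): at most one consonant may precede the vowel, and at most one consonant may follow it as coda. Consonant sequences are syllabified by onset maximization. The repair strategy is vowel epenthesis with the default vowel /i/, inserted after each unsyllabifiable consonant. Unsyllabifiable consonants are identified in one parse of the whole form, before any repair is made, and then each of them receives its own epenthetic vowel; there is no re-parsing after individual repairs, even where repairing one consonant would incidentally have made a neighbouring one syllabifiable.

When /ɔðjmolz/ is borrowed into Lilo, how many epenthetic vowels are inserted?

The unsyllabifiable consonants are /j/, /z/; each receives one epenthetic vowel.

2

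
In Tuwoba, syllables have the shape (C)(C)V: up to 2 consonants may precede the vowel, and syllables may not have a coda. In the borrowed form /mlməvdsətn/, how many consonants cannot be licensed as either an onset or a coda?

4

Syllabifying with onset maximization leaves /m/, /v/, /t/, /n/ stranded (no codas are permitted; onsets may contain at most 2 consonants).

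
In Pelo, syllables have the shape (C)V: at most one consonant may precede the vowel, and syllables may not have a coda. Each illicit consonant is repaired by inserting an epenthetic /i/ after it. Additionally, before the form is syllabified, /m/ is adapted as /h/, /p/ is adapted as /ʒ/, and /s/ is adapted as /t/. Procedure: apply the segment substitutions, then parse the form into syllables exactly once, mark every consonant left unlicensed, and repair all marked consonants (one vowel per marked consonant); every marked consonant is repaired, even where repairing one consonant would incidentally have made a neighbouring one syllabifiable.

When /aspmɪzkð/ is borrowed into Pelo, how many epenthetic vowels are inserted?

5

After substitution the input is /atʒhɪzkð/.
The unsyllabifiable consonants are /t/, /ʒ/, /z/, /k/, /ð/; each receives one epenthetic vowel.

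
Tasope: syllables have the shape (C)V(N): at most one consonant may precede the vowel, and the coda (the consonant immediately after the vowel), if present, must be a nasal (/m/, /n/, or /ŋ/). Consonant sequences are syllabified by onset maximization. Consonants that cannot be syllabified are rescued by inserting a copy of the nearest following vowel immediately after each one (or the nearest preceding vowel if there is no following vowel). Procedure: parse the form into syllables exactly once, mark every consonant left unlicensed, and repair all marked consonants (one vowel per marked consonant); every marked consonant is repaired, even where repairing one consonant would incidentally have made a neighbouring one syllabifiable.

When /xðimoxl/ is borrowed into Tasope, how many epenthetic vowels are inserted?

The unsyllabifiable consonants are /x/, /x/, /l/; each receives one epenthetic vowel.

3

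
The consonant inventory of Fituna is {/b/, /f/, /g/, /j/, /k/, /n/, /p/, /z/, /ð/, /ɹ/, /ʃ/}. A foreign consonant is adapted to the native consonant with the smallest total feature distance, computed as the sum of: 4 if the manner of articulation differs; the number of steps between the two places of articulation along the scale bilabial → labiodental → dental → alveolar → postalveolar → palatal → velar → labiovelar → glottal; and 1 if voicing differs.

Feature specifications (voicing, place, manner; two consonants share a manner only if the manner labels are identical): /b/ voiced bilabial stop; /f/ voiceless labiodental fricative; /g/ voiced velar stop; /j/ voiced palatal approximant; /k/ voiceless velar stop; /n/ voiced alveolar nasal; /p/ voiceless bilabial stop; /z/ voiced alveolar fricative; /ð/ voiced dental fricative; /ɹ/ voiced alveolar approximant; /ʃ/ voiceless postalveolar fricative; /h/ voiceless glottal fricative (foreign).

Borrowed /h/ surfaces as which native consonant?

/ʃ/ is closest: same manner (fricative), place distance 4 (glottal→postalveolar), same voicing; total 4. Next closest is /k/ at distance 6.

ʃ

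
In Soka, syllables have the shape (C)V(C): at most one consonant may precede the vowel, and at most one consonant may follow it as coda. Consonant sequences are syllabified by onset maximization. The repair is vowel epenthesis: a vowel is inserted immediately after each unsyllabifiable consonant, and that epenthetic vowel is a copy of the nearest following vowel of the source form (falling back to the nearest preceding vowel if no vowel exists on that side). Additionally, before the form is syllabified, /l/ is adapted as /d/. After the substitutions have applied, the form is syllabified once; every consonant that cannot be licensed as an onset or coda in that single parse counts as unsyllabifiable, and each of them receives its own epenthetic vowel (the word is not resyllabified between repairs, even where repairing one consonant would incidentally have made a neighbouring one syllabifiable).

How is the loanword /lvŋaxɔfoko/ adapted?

davaŋaxɔfoko

Substitution: /l/ → /d/, giving /dvŋaxɔfoko/.
The consonants /d/, /v/ cannot be parsed into a legal (C)V(C) syllable (at most one coda consonant is licensed; onsets are limited to one consonant).
Inserting the epenthetic vowel yields /d/ → /da/, /v/ → /va/.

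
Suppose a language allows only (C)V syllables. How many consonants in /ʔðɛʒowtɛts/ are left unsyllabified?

4

Syllabifying with onset maximization leaves /ʔ/, /w/, /t/, /s/ stranded (no codas are permitted; onsets are limited to one consonant).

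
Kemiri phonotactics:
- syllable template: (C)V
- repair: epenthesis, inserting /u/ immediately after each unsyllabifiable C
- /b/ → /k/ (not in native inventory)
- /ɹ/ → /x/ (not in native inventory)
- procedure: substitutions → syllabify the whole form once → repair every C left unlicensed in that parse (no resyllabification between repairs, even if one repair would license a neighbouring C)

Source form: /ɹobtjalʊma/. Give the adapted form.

xokutujalʊma

Substitution: /ɹ/ → /x/, /b/ → /k/, giving /xoktjalʊma/.
Syllabifying with onset maximization leaves /k/, /t/ stranded (no codas are permitted; onsets are limited to one consonant).
Inserting the epenthetic vowel yields /k/ → /ku/, /t/ → /tu/.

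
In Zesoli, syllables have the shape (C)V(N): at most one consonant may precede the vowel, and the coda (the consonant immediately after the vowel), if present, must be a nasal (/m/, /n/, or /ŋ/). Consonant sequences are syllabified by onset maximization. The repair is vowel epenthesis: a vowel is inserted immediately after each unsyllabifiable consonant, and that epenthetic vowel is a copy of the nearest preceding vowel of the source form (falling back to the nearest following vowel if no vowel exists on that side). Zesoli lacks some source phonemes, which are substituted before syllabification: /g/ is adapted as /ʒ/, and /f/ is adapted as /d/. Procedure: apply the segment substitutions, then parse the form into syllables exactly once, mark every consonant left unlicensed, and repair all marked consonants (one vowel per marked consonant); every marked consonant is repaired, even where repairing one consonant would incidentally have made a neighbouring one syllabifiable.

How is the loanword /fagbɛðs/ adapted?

daʒabɛðɛsɛ

Substitution: /f/ → /d/, /g/ → /ʒ/, giving /daʒbɛðs/.
The consonants /ʒ/, /ð/, /s/ cannot be parsed into a legal (C)V(N) syllable (only a nasal (/m/, /n/, or /ŋ/) is licensed in coda position; onsets are limited to one consonant).
Inserting the epenthetic vowel yields /ʒ/ → /ʒa/, /ð/ → /ðɛ/, /s/ → /sɛ/.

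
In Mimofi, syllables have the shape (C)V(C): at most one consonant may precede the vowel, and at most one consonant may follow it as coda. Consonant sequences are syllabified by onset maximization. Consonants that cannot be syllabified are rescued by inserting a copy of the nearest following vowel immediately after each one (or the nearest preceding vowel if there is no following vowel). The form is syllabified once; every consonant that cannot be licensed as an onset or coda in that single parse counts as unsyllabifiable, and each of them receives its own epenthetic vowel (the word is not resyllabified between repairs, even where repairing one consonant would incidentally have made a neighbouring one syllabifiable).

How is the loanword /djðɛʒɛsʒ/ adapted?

Syllabifying with onset maximization leaves /d/, /j/, /ʒ/ stranded (at most one coda consonant is licensed; onsets are limited to one consonant).
Each unlicensed consonant becomes the onset of a new syllable: /d/ → /dɛ/, /j/ → /jɛ/, /ʒ/ → /ʒɛ/.

dɛjɛðɛʒɛsʒɛ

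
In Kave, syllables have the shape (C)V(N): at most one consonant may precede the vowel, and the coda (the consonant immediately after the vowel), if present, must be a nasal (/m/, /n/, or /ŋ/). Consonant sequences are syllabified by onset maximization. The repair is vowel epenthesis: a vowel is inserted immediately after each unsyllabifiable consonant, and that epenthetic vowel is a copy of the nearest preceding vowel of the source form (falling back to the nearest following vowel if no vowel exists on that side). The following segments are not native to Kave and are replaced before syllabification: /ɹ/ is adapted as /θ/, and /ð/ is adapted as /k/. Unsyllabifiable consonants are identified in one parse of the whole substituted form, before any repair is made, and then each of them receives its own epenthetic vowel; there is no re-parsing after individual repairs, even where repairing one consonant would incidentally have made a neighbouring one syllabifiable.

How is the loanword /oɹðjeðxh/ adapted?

oθokojekexehe

Substitution: /ɹ/ → /θ/, /ð/ → /k/, giving /oθkjekxh/.
Under (C)V(N), the unsyllabifiable consonants are /θ/, /k/, /k/, /x/, /h/ (only a nasal (/m/, /n/, or /ŋ/) is licensed in coda position; onsets are limited to one consonant).
Epenthesis after each stranded consonant: /θ/ → /θo/, /k/ → /ko/, /k/ → /ke/, /x/ → /xe/, /h/ → /he/.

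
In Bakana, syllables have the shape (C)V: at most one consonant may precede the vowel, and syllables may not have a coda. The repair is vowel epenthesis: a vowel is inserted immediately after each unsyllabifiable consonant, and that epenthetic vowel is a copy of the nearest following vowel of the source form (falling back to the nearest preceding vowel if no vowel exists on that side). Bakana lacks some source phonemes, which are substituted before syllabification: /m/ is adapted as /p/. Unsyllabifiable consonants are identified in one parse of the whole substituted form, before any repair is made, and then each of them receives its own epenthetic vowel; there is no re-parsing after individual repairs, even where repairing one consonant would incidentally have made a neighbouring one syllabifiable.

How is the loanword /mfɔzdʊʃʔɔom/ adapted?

Substitution: /m/ → /p/, giving /pfɔzdʊʃʔɔop/.
The consonants /p/, /z/, /ʃ/, /p/ cannot be parsed into a legal (C)V syllable (no codas are permitted; onsets are limited to one consonant).
Each unlicensed consonant becomes the onset of a new syllable: /p/ → /pɔ/, /z/ → /zʊ/, /ʃ/ → /ʃɔ/, /p/ → /po/.

pɔfɔzʊdʊʃɔʔɔopo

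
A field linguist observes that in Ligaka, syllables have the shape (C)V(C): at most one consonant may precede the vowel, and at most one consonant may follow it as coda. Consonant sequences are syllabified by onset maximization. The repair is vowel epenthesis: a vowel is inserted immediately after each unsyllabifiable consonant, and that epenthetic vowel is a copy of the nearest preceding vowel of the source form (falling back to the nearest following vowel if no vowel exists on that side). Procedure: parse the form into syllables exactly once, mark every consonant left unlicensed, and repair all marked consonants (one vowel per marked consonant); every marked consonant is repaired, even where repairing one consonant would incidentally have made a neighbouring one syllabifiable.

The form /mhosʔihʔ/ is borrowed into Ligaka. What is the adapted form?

Under (C)V(C), the unsyllabifiable consonants are /m/, /ʔ/ (at most one coda consonant is licensed; onsets are limited to one consonant).
Inserting the epenthetic vowel yields /m/ → /mo/, /ʔ/ → /ʔi/.

mohosʔihʔi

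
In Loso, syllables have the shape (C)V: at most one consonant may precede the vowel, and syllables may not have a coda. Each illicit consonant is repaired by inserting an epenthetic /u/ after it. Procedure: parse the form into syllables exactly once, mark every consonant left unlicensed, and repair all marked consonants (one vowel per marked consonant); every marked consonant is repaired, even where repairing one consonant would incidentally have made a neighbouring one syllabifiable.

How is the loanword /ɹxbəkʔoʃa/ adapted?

ɹuxubəkuʔoʃa

Syllabifying with onset maximization leaves /ɹ/, /x/, /k/ stranded (no codas are permitted; onsets are limited to one consonant).
Epenthesis after each stranded consonant: /ɹ/ → /ɹu/, /x/ → /xu/, /k/ → /ku/.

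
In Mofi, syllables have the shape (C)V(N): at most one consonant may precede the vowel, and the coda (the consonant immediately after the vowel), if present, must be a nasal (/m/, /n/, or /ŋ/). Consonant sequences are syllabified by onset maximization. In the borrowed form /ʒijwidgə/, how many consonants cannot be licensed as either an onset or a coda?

2

Under (C)V(N), the unsyllabifiable consonants are /j/, /d/ (only a nasal (/m/, /n/, or /ŋ/) is licensed in coda position; onsets are limited to one consonant).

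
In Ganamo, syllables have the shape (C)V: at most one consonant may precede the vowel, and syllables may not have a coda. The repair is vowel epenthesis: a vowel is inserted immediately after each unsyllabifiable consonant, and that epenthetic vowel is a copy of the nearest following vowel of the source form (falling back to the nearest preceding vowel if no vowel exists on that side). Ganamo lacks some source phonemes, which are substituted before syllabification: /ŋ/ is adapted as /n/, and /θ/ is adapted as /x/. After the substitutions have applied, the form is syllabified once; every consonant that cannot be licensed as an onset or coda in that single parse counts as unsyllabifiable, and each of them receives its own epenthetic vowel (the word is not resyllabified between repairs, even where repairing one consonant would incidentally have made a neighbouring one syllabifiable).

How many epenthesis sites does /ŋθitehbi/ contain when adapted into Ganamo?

After substitution the input is /nxitehbi/.
The unsyllabifiable consonants are /n/, /h/; each receives one epenthetic vowel.

2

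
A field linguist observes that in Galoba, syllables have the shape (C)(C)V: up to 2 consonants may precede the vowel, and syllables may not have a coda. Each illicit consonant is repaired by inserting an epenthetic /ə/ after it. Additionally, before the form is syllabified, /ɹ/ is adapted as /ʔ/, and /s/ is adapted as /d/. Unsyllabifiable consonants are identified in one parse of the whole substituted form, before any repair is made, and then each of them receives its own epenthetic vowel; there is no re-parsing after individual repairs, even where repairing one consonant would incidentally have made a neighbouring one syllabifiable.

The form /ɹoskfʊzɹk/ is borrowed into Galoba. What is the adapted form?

ʔodəkfʊzəʔəkə

Substitution: /ɹ/ → /ʔ/, /s/ → /d/, giving /ʔodkfʊzʔk/.
Under (C)(C)V, the unsyllabifiable consonants are /d/, /z/, /ʔ/, /k/ (no codas are permitted; onsets may contain at most 2 consonants).
Inserting the epenthetic vowel yields /d/ → /də/, /z/ → /zə/, /ʔ/ → /ʔə/, /k/ → /kə/.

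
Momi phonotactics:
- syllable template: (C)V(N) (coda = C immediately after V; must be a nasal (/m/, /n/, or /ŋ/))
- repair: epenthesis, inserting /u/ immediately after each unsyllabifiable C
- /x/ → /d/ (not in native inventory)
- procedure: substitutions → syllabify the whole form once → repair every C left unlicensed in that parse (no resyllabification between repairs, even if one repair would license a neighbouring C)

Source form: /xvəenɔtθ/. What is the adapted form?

Substitution: /x/ → /d/, giving /dvəenɔtθ/.
Under (C)V(N), the unsyllabifiable consonants are /d/, /t/, /θ/ (only a nasal (/m/, /n/, or /ŋ/) is licensed in coda position; onsets are limited to one consonant).
Inserting the epenthetic vowel yields /d/ → /du/, /t/ → /tu/, /θ/ → /θu/.

duvəenɔtuθu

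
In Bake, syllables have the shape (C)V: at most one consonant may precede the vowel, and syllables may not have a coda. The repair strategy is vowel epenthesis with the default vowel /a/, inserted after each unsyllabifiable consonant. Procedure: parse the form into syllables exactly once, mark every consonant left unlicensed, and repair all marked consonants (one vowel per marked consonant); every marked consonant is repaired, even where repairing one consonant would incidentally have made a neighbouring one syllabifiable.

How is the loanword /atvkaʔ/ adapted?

Syllabifying with onset maximization leaves /t/, /v/, /ʔ/ stranded (no codas are permitted; onsets are limited to one consonant).
Each unlicensed consonant becomes the onset of a new syllable: /t/ → /ta/, /v/ → /va/, /ʔ/ → /ʔa/.

atavakaʔa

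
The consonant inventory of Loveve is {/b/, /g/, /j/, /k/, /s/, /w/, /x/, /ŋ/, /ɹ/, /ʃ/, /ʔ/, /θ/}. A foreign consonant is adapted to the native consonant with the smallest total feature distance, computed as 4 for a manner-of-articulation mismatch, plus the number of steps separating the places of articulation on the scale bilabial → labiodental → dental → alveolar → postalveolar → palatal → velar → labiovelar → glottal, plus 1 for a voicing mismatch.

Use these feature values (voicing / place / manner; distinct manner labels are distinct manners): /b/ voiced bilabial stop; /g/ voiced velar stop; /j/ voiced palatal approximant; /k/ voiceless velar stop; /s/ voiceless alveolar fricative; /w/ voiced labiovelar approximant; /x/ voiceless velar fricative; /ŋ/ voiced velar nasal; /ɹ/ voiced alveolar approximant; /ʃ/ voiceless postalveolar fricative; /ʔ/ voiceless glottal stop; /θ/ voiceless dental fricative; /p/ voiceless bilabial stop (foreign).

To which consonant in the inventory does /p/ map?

/b/ is closest: same manner (stop), place distance 0 (bilabial→bilabial), voicing differs (+1); total 1. Next closest is /k/ at distance 6.

b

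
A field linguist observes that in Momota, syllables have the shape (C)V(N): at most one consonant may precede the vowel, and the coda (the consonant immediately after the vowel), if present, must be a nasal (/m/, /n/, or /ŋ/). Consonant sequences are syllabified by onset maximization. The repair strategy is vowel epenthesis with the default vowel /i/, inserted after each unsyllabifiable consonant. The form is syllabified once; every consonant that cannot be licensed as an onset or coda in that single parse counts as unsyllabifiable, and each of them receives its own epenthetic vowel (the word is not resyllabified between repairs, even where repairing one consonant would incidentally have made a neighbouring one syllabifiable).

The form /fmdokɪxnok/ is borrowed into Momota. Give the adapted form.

Syllabifying with onset maximization leaves /f/, /m/, /x/, /k/ stranded (only a nasal (/m/, /n/, or /ŋ/) is licensed in coda position; onsets are limited to one consonant).
Epenthesis after each stranded consonant: /f/ → /fi/, /m/ → /mi/, /x/ → /xi/, /k/ → /ki/.

fimidokɪxinoki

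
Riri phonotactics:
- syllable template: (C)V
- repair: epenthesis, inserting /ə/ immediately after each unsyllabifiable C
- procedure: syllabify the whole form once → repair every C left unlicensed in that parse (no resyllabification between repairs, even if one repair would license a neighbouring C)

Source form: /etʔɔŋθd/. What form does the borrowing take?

etəʔɔŋəθədə

Syllabifying with onset maximization leaves /t/, /ŋ/, /θ/, /d/ stranded (no codas are permitted; onsets are limited to one consonant).
Inserting the epenthetic vowel yields /t/ → /tə/, /ŋ/ → /ŋə/, /θ/ → /θə/, /d/ → /də/.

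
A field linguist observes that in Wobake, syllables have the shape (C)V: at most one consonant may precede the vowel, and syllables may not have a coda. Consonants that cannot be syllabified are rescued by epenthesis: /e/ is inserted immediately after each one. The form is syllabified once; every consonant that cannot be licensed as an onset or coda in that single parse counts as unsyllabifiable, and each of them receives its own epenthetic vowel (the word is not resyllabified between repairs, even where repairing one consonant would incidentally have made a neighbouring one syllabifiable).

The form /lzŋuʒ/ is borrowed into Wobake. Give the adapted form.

lezeŋuʒe

Under (C)V, the unsyllabifiable consonants are /l/, /z/, /ʒ/ (no codas are permitted; onsets are limited to one consonant).
Each unlicensed consonant becomes the onset of a new syllable: /l/ → /le/, /z/ → /ze/, /ʒ/ → /ʒe/.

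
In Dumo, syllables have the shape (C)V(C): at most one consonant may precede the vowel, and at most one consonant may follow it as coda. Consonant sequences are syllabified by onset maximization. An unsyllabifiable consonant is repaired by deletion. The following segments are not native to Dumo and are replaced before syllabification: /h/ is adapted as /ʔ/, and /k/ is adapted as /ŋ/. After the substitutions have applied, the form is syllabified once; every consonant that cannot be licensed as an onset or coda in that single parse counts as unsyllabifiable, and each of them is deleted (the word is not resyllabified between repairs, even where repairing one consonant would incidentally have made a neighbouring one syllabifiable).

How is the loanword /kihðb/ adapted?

Substitution: /k/ → /ŋ/, /h/ → /ʔ/, giving /ŋiʔðb/.
Syllabifying with onset maximization leaves /ð/, /b/ stranded (at most one coda consonant is licensed; onsets are limited to one consonant).
Deletion applies to /ð/, /b/.

ŋiʔ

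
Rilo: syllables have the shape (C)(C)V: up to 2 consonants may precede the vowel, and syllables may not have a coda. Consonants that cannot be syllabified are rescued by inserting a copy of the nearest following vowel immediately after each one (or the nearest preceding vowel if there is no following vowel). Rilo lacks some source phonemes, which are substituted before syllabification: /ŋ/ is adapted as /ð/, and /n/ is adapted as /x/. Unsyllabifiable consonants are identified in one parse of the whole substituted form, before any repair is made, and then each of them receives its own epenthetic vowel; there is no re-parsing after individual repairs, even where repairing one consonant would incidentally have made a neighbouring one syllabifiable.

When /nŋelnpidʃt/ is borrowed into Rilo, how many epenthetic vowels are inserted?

After substitution the input is /xðelxpidʃt/.
The unsyllabifiable consonants are /l/, /d/, /ʃ/, /t/; each receives one epenthetic vowel.

4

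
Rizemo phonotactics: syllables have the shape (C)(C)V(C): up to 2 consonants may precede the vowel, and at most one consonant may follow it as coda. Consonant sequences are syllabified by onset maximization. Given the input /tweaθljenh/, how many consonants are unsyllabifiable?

1

Under (C)(C)V(C), the unsyllabifiable consonants are /h/ (at most one coda consonant is licensed; onsets may contain at most 2 consonants).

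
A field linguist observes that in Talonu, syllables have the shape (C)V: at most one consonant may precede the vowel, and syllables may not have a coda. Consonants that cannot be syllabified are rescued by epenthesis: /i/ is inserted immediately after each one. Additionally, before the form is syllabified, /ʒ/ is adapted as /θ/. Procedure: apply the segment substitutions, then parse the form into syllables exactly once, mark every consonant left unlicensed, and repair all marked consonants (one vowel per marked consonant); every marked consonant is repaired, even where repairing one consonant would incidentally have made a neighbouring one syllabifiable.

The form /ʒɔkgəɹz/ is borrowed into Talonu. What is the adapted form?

θɔkigəɹizi

Substitution: /ʒ/ → /θ/, giving /θɔkgəɹz/.
Under (C)V, the unsyllabifiable consonants are /k/, /ɹ/, /z/ (no codas are permitted; onsets are limited to one consonant).
Each unlicensed consonant becomes the onset of a new syllable: /k/ → /ki/, /ɹ/ → /ɹi/, /z/ → /zi/.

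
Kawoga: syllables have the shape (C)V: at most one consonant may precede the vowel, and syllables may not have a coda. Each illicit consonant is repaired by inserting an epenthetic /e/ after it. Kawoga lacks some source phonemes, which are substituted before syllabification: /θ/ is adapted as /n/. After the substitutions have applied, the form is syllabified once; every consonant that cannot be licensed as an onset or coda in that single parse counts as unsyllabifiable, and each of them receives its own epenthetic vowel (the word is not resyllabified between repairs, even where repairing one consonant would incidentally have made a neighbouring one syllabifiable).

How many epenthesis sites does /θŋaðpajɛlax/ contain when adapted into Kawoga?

After substitution the input is /nŋaðpajɛlax/.
The unsyllabifiable consonants are /n/, /ð/, /x/; each receives one epenthetic vowel.

3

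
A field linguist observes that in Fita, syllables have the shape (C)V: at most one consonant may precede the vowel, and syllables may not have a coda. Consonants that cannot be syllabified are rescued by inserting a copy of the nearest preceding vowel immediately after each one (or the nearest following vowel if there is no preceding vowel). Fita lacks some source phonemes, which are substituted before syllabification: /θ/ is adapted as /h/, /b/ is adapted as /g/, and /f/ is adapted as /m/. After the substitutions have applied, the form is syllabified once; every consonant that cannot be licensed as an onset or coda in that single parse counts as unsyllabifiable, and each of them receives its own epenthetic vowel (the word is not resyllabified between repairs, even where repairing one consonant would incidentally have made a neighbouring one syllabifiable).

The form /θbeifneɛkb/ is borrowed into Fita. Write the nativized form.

Substitution: /θ/ → /h/, /b/ → /g/, /f/ → /m/, giving /hgeimneɛkg/.
The consonants /h/, /m/, /k/, /g/ cannot be parsed into a legal (C)V syllable (no codas are permitted; onsets are limited to one consonant).
Epenthesis after each stranded consonant: /h/ → /he/, /m/ → /mi/, /k/ → /kɛ/, /g/ → /gɛ/.

hegeimineɛkɛgɛ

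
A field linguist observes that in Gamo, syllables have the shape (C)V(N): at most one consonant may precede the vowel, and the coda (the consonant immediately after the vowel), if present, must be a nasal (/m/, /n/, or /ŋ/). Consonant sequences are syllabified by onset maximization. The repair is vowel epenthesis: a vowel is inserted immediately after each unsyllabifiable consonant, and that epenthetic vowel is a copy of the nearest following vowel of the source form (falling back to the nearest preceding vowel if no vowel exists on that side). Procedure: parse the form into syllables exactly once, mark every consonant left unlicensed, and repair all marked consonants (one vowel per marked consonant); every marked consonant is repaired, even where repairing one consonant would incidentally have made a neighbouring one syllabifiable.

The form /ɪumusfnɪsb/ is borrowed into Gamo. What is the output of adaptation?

ɪumusɪfɪnɪsɪbɪ

Syllabifying with onset maximization leaves /s/, /f/, /s/, /b/ stranded (only a nasal (/m/, /n/, or /ŋ/) is licensed in coda position; onsets are limited to one consonant).
Epenthesis after each stranded consonant: /s/ → /sɪ/, /f/ → /fɪ/, /s/ → /sɪ/, /b/ → /bɪ/.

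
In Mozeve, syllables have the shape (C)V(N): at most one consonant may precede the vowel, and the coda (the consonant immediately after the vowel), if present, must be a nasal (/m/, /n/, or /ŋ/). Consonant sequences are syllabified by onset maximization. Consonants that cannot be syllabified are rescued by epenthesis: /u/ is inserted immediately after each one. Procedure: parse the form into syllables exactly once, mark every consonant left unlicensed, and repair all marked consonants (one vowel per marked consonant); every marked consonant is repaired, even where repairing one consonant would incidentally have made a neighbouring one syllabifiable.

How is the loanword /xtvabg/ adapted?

The consonants /x/, /t/, /b/, /g/ cannot be parsed into a legal (C)V(N) syllable (only a nasal (/m/, /n/, or /ŋ/) is licensed in coda position; onsets are limited to one consonant).
Epenthesis after each stranded consonant: /x/ → /xu/, /t/ → /tu/, /b/ → /bu/, /g/ → /gu/.

xutuvabugu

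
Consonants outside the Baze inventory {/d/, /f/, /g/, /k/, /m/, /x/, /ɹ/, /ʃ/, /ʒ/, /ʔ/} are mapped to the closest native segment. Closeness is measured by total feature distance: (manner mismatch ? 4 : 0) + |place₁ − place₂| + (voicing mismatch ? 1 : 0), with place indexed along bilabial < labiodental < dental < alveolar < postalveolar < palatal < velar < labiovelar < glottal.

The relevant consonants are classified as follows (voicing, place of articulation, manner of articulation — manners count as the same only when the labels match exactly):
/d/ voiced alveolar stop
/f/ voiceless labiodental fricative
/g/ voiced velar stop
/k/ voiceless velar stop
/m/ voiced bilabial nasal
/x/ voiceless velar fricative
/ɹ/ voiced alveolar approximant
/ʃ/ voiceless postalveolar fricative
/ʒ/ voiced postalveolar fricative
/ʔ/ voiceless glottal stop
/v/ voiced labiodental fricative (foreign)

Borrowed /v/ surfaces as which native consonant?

/f/ is closest: same manner (fricative), place distance 0 (labiodental→labiodental), voicing differs (+1); total 1. Next closest is /ʒ/ at distance 3.

f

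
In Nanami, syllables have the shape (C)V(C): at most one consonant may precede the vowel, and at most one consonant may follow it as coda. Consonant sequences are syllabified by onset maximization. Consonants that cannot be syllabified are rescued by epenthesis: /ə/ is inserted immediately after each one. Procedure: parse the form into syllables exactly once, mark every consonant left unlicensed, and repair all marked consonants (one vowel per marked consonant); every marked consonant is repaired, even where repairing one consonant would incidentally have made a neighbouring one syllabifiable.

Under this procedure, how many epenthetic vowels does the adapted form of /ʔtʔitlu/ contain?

The unsyllabifiable consonants are /ʔ/, /t/; each receives one epenthetic vowel.

2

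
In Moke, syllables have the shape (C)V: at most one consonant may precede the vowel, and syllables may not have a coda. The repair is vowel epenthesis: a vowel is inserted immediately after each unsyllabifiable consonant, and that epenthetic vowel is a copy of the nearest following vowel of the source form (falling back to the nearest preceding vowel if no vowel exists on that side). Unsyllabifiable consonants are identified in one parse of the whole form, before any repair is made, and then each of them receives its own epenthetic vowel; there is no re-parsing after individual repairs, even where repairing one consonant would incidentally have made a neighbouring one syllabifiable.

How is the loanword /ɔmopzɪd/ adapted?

ɔmopɪzɪdɪ

Under (C)V, the unsyllabifiable consonants are /p/, /d/ (no codas are permitted; onsets are limited to one consonant).
Epenthesis after each stranded consonant: /p/ → /pɪ/, /d/ → /dɪ/.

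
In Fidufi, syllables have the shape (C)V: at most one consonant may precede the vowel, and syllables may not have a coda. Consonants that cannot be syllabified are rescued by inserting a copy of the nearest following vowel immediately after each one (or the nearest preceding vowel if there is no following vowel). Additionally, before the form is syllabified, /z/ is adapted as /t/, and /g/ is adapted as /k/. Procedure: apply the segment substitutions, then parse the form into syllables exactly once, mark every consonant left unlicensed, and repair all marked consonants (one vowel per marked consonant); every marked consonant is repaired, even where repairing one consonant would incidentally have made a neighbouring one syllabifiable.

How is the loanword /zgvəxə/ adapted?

təkəvəxə

Substitution: /z/ → /t/, /g/ → /k/, giving /tkvəxə/.
Under (C)V, the unsyllabifiable consonants are /t/, /k/ (no codas are permitted; onsets are limited to one consonant).
Inserting the epenthetic vowel yields /t/ → /tə/, /k/ → /kə/.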